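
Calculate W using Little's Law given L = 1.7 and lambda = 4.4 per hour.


W = L / lambda = 1.7 / 4.4 = 0.3864 hours

0.3864 hours


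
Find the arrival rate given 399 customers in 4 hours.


lambda = total arrivals / time = 399 / 4 = 99.75 per hour

99.75 per hour


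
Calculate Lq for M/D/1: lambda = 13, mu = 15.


M/D/1: Lq = rho^2 / (2*(1-rho)) where rho = 13/15; Lq = 2.82

2.82


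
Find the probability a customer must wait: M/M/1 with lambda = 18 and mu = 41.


P(wait) = rho = lambda/mu = 18/41 = 0.439

0.439


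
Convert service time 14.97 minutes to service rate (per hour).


mu = 60 / avg_service_time = 60 / 14.97 = 4.01 per hour

4.01 per hour


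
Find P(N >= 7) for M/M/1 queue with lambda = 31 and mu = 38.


P(N >= 7) = rho^7 = (31/38)^7 = 0.2405

0.2405


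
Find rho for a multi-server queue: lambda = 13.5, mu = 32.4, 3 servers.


rho = lambda / (c * mu) = 13.5 / (3 * 32.4) = 0.1389

0.1389


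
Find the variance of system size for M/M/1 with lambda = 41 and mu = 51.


rho = 41/51; Var(N) = rho/(1-rho)^2 = 20.91

20.91


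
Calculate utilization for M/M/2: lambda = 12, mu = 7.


rho = lambda/(c*mu) = 12/(2*7) = 0.8571

0.8571


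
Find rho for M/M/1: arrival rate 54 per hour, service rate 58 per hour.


rho = lambda/mu = 54/58 = 0.931

0.931


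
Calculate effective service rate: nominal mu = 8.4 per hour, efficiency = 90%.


Effective rate = mu * efficiency = 8.4 * 0.9 = 7.56 per hour

7.56 per hour


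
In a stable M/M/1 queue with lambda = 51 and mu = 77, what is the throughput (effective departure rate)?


For a stable queue (lambda < mu), throughput = lambda = 51 per hour

51 per hour


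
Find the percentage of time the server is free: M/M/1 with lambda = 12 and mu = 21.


Idle fraction = (1 - rho) * 100 = (1 - 12/21) * 100 = 42.9%

42.9%


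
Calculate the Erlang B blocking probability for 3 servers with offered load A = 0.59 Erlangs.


B(N,A) = (A^N/N!) / sum(A^k/k!, k=0..N) with N=3, A=0.59 = 0.019

0.019


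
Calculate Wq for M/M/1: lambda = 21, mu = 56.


rho = 21/56; Wq = rho/(mu - lambda) = 0.0107 hours

0.0107 hours


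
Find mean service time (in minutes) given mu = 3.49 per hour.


Mean service time = 60/mu = 60/3.49 = 17.19 minutes

17.19 minutes


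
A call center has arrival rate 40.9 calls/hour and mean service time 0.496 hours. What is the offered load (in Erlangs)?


Offered load a = lambda * E[S] = 40.9 * 0.496 = 20.29 Erlangs

20.29 Erlangs


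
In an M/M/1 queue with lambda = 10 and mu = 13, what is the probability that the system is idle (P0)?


P0 = 1 - rho = 1 - 10/13 = 0.2308

0.2308


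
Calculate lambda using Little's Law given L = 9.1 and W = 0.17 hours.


lambda = L / W = 9.1 / 0.17 = 53.53 per hour

53.53 per hour


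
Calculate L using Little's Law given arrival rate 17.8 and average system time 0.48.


L = lambda * W = 17.8 * 0.48 = 8.54

8.54


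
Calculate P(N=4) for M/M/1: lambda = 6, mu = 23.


rho = 6/23; P(n) = (1-rho)*rho^n = (1-6/23)*(6/23)^4 = 0.0034

0.0034


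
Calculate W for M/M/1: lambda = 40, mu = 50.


W = 1/(mu - lambda) = 1/(50 - 40) = 0.1 hours

0.1 hours


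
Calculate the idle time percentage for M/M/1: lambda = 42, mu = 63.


Idle fraction = (1 - rho) * 100 = (1 - 42/63) * 100 = 33.3%

33.3%


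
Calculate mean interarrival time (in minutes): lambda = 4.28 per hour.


Mean interarrival time = 60/lambda = 60/4.28 = 14.02 minutes

14.02 minutes


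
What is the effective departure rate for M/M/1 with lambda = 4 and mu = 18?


For a stable queue (lambda < mu), throughput = lambda = 4 per hour

4 per hour


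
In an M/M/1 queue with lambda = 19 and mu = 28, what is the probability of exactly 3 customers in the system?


rho = 19/28; P(n) = (1-rho)*rho^n = (1-19/28)*(19/28)^3 = 0.1004

0.1004


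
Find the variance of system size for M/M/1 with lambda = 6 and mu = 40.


rho = 6/40; Var(N) = rho/(1-rho)^2 = 0.21

0.21


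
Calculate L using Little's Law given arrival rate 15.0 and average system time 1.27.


L = lambda * W = 15.0 * 1.27 = 19.05

19.05


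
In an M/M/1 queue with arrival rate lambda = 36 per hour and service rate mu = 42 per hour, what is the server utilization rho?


rho = lambda/mu = 36/42 = 0.8571

0.8571


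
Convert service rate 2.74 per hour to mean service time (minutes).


Mean service time = 60/mu = 60/2.74 = 21.9 minutes

21.9 minutes


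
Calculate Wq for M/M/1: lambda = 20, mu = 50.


rho = 20/50; Wq = rho/(mu - lambda) = 0.0133 hours

0.0133 hours


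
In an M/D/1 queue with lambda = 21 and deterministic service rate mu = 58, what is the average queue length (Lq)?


M/D/1: Lq = rho^2 / (2*(1-rho)) where rho = 21/58; Lq = 0.1

0.1


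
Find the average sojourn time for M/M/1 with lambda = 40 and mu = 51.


W = 1/(mu - lambda) = 1/(51 - 40) = 0.0909 hours

0.0909 hours


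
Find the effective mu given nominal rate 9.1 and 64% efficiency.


Effective rate = mu * efficiency = 9.1 * 0.64 = 5.82 per hour

5.82 per hour


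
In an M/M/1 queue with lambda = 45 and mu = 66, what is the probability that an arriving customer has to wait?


P(wait) = rho = lambda/mu = 45/66 = 0.6818

0.6818


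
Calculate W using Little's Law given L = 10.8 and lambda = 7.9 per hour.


W = L / lambda = 10.8 / 7.9 = 1.3671 hours

1.3671 hours


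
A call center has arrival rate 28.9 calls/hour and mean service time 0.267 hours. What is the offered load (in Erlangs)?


Offered load a = lambda * E[S] = 28.9 * 0.267 = 7.72 Erlangs

7.72 Erlangs


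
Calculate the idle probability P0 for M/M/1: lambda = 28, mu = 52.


P0 = 1 - rho = 1 - 28/52 = 0.4615

0.4615


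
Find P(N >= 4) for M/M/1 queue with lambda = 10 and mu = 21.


P(N >= 4) = rho^4 = (10/21)^4 = 0.0514

0.0514


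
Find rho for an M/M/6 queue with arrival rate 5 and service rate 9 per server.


rho = lambda/(c*mu) = 5/(6*9) = 0.0926

0.0926


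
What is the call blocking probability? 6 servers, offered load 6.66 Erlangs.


B(N,A) = (A^N/N!) / sum(A^k/k!, k=0..N) with N=6, A=6.66 = 0.3096

0.3096


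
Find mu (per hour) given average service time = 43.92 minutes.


mu = 60 / avg_service_time = 60 / 43.92 = 1.37 per hour

1.37 per hour


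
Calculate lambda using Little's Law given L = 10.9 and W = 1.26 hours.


lambda = L / W = 10.9 / 1.26 = 8.65 per hour

8.65 per hour


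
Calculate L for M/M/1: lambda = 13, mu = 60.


rho = 13/60; L = rho/(1-rho) = 0.28

0.28


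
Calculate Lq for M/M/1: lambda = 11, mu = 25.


rho = 11/25; Lq = rho^2/(1-rho) = 0.35

0.35


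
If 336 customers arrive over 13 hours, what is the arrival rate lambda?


lambda = total arrivals / time = 336 / 13 = 25.85 per hour

25.85 per hour


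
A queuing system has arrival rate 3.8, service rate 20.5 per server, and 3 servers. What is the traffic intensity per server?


rho = lambda / (c * mu) = 3.8 / (3 * 20.5) = 0.0618

0.0618


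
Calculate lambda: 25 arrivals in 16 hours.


lambda = total arrivals / time = 25 / 16 = 1.56 per hour

1.56 per hour


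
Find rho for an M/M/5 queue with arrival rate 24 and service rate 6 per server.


rho = lambda/(c*mu) = 24/(5*6) = 0.8

0.8


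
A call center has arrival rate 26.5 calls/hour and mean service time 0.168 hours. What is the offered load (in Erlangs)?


Offered load a = lambda * E[S] = 26.5 * 0.168 = 4.45 Erlangs

4.45 Erlangs


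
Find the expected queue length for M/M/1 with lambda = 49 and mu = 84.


rho = 49/84; Lq = rho^2/(1-rho) = 0.82

0.82


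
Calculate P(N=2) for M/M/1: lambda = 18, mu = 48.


rho = 18/48; P(n) = (1-rho)*rho^n = (1-18/48)*(18/48)^2 = 0.0879

0.0879


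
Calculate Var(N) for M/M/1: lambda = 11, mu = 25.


rho = 11/25; Var(N) = rho/(1-rho)^2 = 1.4

1.4


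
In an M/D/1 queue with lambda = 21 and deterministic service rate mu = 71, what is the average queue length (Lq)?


M/D/1: Lq = rho^2 / (2*(1-rho)) where rho = 21/71; Lq = 0.06

0.06


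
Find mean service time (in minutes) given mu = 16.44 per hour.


Mean service time = 60/mu = 60/16.44 = 3.65 minutes

3.65 minutes


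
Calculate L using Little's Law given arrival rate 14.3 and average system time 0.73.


L = lambda * W = 14.3 * 0.73 = 10.44

10.44


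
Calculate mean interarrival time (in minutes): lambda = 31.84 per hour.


Mean interarrival time = 60/lambda = 60/31.84 = 1.88 minutes

1.88 minutes


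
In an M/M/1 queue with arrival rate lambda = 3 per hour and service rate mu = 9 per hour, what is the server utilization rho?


rho = lambda/mu = 3/9 = 0.3333

0.3333


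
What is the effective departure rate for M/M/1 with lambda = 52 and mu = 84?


For a stable queue (lambda < mu), throughput = lambda = 52 per hour

52 per hour


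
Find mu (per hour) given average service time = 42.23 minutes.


mu = 60 / avg_service_time = 60 / 42.23 = 1.42 per hour

1.42 per hour


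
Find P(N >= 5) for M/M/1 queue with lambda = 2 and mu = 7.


P(N >= 5) = rho^5 = (2/7)^5 = 0.0019

0.0019


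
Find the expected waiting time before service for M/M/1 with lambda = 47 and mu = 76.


rho = 47/76; Wq = rho/(mu - lambda) = 0.0213 hours

0.0213 hours


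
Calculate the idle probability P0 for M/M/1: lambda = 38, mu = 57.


P0 = 1 - rho = 1 - 38/57 = 0.3333

0.3333


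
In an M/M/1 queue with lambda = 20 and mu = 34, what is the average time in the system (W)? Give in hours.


W = 1/(mu - lambda) = 1/(34 - 20) = 0.0714 hours

0.0714 hours


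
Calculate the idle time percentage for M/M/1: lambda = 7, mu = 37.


Idle fraction = (1 - rho) * 100 = (1 - 7/37) * 100 = 81.1%

81.1%


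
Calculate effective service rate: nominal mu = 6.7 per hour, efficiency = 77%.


Effective rate = mu * efficiency = 6.7 * 0.77 = 5.16 per hour

5.16 per hour


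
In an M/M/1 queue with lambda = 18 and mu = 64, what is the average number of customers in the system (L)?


rho = 18/64; L = rho/(1-rho) = 0.39

0.39


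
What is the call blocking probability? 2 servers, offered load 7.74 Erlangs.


B(N,A) = (A^N/N!) / sum(A^k/k!, k=0..N) with N=2, A=7.74 = 0.7741

0.7741


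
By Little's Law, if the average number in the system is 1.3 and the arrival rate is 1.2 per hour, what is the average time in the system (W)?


W = L / lambda = 1.3 / 1.2 = 1.0833 hours

1.0833 hours


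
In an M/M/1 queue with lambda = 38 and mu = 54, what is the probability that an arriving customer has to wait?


P(wait) = rho = lambda/mu = 38/54 = 0.7037

0.7037


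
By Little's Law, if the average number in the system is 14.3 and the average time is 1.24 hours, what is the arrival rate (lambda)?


lambda = L / W = 14.3 / 1.24 = 11.53 per hour

11.53 per hour


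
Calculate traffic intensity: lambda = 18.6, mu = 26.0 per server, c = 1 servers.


rho = lambda / (c * mu) = 18.6 / (1 * 26.0) = 0.7154

0.7154


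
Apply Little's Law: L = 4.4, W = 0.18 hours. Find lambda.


lambda = L / W = 4.4 / 0.18 = 24.44 per hour

24.44 per hour


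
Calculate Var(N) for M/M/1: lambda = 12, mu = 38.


rho = 12/38; Var(N) = rho/(1-rho)^2 = 0.67

0.67


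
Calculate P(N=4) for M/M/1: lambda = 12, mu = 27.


rho = 12/27; P(n) = (1-rho)*rho^n = (1-12/27)*(12/27)^4 = 0.0217

0.0217


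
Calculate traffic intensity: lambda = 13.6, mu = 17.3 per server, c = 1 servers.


rho = lambda / (c * mu) = 13.6 / (1 * 17.3) = 0.7861

0.7861


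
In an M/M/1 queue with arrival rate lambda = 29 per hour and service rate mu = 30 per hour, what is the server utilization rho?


rho = lambda/mu = 29/30 = 0.9667

0.9667


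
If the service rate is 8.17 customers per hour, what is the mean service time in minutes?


Mean service time = 60/mu = 60/8.17 = 7.34 minutes

7.34 minutes


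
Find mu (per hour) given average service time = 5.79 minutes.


mu = 60 / avg_service_time = 60 / 5.79 = 10.36 per hour

10.36 per hour


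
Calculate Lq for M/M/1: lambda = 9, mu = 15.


rho = 9/15; Lq = rho^2/(1-rho) = 0.9

0.9


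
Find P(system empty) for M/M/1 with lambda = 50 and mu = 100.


P0 = 1 - rho = 1 - 50/100 = 0.5

0.5


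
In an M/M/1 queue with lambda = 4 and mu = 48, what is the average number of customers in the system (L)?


rho = 4/48; L = rho/(1-rho) = 0.09

0.09


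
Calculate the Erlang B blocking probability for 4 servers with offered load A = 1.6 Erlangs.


B(N,A) = (A^N/N!) / sum(A^k/k!, k=0..N) with N=4, A=1.6 = 0.0565

0.0565


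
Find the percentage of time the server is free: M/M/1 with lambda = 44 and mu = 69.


Idle fraction = (1 - rho) * 100 = (1 - 44/69) * 100 = 36.2%

36.2%


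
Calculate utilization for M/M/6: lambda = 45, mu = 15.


rho = lambda/(c*mu) = 45/(6*15) = 0.5

0.5


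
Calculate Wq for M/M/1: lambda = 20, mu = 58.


rho = 20/58; Wq = rho/(mu - lambda) = 0.0091 hours

0.0091 hours


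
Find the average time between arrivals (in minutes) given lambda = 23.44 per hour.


Mean interarrival time = 60/lambda = 60/23.44 = 2.56 minutes

2.56 minutes


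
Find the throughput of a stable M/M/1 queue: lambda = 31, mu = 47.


For a stable queue (lambda < mu), throughput = lambda = 31 per hour

31 per hour


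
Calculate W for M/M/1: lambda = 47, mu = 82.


W = 1/(mu - lambda) = 1/(82 - 47) = 0.0286 hours

0.0286 hours


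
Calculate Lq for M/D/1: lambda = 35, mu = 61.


M/D/1: Lq = rho^2 / (2*(1-rho)) where rho = 35/61; Lq = 0.39

0.39


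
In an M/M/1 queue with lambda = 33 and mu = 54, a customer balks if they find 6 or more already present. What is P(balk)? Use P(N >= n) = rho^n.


P(N >= 6) = rho^6 = (33/54)^6 = 0.0521

0.0521


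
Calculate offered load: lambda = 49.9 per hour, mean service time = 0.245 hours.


Offered load a = lambda * E[S] = 49.9 * 0.245 = 12.23 Erlangs

12.23 Erlangs


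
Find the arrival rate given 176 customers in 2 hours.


lambda = total arrivals / time = 176 / 2 = 88.0 per hour

88.0 per hour


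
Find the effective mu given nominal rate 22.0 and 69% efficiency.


Effective rate = mu * efficiency = 22.0 * 0.69 = 15.18 per hour

15.18 per hour


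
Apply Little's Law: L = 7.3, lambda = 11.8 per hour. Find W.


W = L / lambda = 7.3 / 11.8 = 0.6186 hours

0.6186 hours


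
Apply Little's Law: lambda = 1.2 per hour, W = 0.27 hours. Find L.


L = lambda * W = 1.2 * 0.27 = 0.32

0.32


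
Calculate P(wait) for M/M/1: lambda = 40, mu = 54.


P(wait) = rho = lambda/mu = 40/54 = 0.7407

0.7407


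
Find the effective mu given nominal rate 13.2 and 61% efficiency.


Effective rate = mu * efficiency = 13.2 * 0.61 = 8.05 per hour

8.05 per hour


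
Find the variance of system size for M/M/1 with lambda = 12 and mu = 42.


rho = 12/42; Var(N) = rho/(1-rho)^2 = 0.56

0.56


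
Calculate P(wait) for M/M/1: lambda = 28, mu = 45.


P(wait) = rho = lambda/mu = 28/45 = 0.6222

0.6222


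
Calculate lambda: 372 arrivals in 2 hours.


lambda = total arrivals / time = 372 / 2 = 186.0 per hour

186.0 per hour


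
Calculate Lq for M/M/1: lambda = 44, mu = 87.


rho = 44/87; Lq = rho^2/(1-rho) = 0.52

0.52


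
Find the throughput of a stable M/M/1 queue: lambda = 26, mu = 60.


For a stable queue (lambda < mu), throughput = lambda = 26 per hour

26 per hour


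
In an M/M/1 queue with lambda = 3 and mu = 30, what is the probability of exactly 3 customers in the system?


rho = 3/30; P(n) = (1-rho)*rho^n = (1-3/30)*(3/30)^3 = 0.0009

0.0009


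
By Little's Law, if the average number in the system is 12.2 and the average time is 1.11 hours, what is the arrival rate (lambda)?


lambda = L / W = 12.2 / 1.11 = 10.99 per hour

10.99 per hour


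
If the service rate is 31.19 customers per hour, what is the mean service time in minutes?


Mean service time = 60/mu = 60/31.19 = 1.92 minutes

1.92 minutes


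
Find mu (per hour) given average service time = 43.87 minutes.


mu = 60 / avg_service_time = 60 / 43.87 = 1.37 per hour

1.37 per hour


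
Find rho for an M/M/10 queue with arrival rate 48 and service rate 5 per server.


rho = lambda/(c*mu) = 48/(10*5) = 0.96

0.96


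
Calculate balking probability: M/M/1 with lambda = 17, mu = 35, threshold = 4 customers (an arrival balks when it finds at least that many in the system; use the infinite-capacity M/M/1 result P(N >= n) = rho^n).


P(N >= 4) = rho^4 = (17/35)^4 = 0.0557

0.0557


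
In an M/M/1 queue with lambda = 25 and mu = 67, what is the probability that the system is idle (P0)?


P0 = 1 - rho = 1 - 25/67 = 0.6269

0.6269


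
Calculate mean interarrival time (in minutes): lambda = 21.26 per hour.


Mean interarrival time = 60/lambda = 60/21.26 = 2.82 minutes

2.82 minutes


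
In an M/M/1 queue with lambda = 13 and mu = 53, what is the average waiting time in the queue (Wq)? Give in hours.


rho = 13/53; Wq = rho/(mu - lambda) = 0.0061 hours

0.0061 hours


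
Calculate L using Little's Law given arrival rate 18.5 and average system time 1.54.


L = lambda * W = 18.5 * 1.54 = 28.49

28.49


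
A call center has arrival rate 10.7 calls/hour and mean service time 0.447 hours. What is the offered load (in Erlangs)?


Offered load a = lambda * E[S] = 10.7 * 0.447 = 4.78 Erlangs

4.78 Erlangs


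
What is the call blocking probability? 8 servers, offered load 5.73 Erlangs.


B(N,A) = (A^N/N!) / sum(A^k/k!, k=0..N) with N=8, A=5.73 = 0.1071

0.1071


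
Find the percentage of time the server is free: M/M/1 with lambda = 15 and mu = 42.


Idle fraction = (1 - rho) * 100 = (1 - 15/42) * 100 = 64.3%

64.3%


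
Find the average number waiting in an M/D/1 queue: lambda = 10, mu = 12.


M/D/1: Lq = rho^2 / (2*(1-rho)) where rho = 10/12; Lq = 2.08

2.08


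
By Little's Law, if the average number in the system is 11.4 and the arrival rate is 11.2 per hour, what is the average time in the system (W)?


W = L / lambda = 11.4 / 11.2 = 1.0179 hours

1.0179 hours


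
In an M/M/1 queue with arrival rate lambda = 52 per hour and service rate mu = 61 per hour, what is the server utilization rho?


rho = lambda/mu = 52/61 = 0.8525

0.8525


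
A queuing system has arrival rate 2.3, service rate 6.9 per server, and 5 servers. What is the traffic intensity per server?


rho = lambda / (c * mu) = 2.3 / (5 * 6.9) = 0.0667

0.0667


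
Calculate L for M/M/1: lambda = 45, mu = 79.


rho = 45/79; L = rho/(1-rho) = 1.32

1.32


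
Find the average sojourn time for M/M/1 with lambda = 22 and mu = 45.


W = 1/(mu - lambda) = 1/(45 - 22) = 0.0435 hours

0.0435 hours


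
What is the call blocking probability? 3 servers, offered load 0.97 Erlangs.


B(N,A) = (A^N/N!) / sum(A^k/k!, k=0..N) with N=3, A=0.97 = 0.0587

0.0587


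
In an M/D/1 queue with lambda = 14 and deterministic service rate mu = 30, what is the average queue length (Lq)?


M/D/1: Lq = rho^2 / (2*(1-rho)) where rho = 14/30; Lq = 0.2

0.2


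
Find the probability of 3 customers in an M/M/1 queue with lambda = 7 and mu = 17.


rho = 7/17; P(n) = (1-rho)*rho^n = (1-7/17)*(7/17)^3 = 0.0411

0.0411


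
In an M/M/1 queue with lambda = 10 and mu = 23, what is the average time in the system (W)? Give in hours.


W = 1/(mu - lambda) = 1/(23 - 10) = 0.0769 hours

0.0769 hours


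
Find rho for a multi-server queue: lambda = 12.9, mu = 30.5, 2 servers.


rho = lambda / (c * mu) = 12.9 / (2 * 30.5) = 0.2115

0.2115


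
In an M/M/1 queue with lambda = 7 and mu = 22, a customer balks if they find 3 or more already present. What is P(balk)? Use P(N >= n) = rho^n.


P(N >= 3) = rho^3 = (7/22)^3 = 0.0322

0.0322


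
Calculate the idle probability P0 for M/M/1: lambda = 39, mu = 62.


P0 = 1 - rho = 1 - 39/62 = 0.371

0.371


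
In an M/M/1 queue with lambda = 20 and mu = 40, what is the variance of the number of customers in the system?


rho = 20/40; Var(N) = rho/(1-rho)^2 = 2.0

2.0


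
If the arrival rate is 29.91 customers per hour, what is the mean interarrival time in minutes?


Mean interarrival time = 60/lambda = 60/29.91 = 2.01 minutes

2.01 minutes


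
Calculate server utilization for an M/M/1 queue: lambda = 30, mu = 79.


rho = lambda/mu = 30/79 = 0.3797

0.3797


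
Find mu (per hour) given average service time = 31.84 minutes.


mu = 60 / avg_service_time = 60 / 31.84 = 1.88 per hour

1.88 per hour


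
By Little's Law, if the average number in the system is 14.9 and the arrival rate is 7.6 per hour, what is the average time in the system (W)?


W = L / lambda = 14.9 / 7.6 = 1.9605 hours

1.9605 hours


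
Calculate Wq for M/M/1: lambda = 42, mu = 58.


rho = 42/58; Wq = rho/(mu - lambda) = 0.0453 hours

0.0453 hours


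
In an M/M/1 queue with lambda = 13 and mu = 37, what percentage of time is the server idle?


Idle fraction = (1 - rho) * 100 = (1 - 13/37) * 100 = 64.9%

64.9%


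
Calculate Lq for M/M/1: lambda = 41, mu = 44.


rho = 41/44; Lq = rho^2/(1-rho) = 12.73

12.73


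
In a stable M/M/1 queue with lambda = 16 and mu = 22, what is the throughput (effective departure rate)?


For a stable queue (lambda < mu), throughput = lambda = 16 per hour

16 per hour


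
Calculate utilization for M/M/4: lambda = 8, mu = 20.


rho = lambda/(c*mu) = 8/(4*20) = 0.1

0.1


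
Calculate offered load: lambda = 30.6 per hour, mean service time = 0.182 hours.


Offered load a = lambda * E[S] = 30.6 * 0.182 = 5.57 Erlangs

5.57 Erlangs


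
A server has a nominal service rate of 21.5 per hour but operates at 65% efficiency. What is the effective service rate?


Effective rate = mu * efficiency = 21.5 * 0.65 = 13.98 per hour

13.98 per hour


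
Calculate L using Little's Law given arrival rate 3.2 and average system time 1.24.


L = lambda * W = 3.2 * 1.24 = 3.97

3.97


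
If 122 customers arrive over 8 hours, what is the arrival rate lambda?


lambda = total arrivals / time = 122 / 8 = 15.25 per hour

15.25 per hour


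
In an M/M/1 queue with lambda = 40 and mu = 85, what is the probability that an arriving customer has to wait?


P(wait) = rho = lambda/mu = 40/85 = 0.4706

0.4706


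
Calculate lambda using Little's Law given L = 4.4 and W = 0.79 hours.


lambda = L / W = 4.4 / 0.79 = 5.57 per hour

5.57 per hour


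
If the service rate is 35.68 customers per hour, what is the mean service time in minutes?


Mean service time = 60/mu = 60/35.68 = 1.68 minutes

1.68 minutes


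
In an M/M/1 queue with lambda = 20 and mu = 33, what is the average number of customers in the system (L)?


rho = 20/33; L = rho/(1-rho) = 1.54

1.54


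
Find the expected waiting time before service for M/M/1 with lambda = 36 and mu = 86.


rho = 36/86; Wq = rho/(mu - lambda) = 0.0084 hours

0.0084 hours


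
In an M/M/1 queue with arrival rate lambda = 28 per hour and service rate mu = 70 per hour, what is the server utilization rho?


rho = lambda/mu = 28/70 = 0.4

0.4


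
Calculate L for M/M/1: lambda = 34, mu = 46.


rho = 34/46; L = rho/(1-rho) = 2.83

2.83


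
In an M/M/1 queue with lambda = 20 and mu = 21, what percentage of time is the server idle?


Idle fraction = (1 - rho) * 100 = (1 - 20/21) * 100 = 4.8%

4.8%


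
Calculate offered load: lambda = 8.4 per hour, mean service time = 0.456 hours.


Offered load a = lambda * E[S] = 8.4 * 0.456 = 3.83 Erlangs

3.83 Erlangs


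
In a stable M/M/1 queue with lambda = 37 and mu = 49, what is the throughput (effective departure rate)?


For a stable queue (lambda < mu), throughput = lambda = 37 per hour

37 per hour


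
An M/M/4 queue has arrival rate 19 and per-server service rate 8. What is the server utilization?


rho = lambda/(c*mu) = 19/(4*8) = 0.5938

0.5938


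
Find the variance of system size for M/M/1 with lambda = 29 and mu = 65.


rho = 29/65; Var(N) = rho/(1-rho)^2 = 1.45

1.45


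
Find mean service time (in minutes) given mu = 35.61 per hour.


Mean service time = 60/mu = 60/35.61 = 1.68 minutes

1.68 minutes


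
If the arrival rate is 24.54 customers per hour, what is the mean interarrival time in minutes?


Mean interarrival time = 60/lambda = 60/24.54 = 2.44 minutes

2.44 minutes


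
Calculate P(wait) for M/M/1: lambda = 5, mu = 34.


P(wait) = rho = lambda/mu = 5/34 = 0.1471

0.1471


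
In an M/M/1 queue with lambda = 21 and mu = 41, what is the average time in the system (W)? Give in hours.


W = 1/(mu - lambda) = 1/(41 - 21) = 0.05 hours

0.05 hours


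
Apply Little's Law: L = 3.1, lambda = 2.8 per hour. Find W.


W = L / lambda = 3.1 / 2.8 = 1.1071 hours

1.1071 hours


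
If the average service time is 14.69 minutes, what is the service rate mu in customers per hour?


mu = 60 / avg_service_time = 60 / 14.69 = 4.08 per hour

4.08 per hour


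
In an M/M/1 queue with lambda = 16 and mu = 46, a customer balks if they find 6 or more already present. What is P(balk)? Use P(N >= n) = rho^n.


P(N >= 6) = rho^6 = (16/46)^6 = 0.0018

0.0018


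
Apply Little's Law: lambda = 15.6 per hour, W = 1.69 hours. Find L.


L = lambda * W = 15.6 * 1.69 = 26.36

26.36


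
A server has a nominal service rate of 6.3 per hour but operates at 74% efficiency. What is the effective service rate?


Effective rate = mu * efficiency = 6.3 * 0.74 = 4.66 per hour

4.66 per hour


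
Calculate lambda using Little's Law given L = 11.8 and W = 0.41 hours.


lambda = L / W = 11.8 / 0.41 = 28.78 per hour

28.78 per hour


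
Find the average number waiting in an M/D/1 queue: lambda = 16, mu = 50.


M/D/1: Lq = rho^2 / (2*(1-rho)) where rho = 16/50; Lq = 0.08

0.08


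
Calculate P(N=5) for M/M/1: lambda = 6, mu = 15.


rho = 6/15; P(n) = (1-rho)*rho^n = (1-6/15)*(6/15)^5 = 0.0061

0.0061


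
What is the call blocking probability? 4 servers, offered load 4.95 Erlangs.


B(N,A) = (A^N/N!) / sum(A^k/k!, k=0..N) with N=4, A=4.95 = 0.3944

0.3944


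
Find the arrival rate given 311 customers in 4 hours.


lambda = total arrivals / time = 311 / 4 = 77.75 per hour

77.75 per hour


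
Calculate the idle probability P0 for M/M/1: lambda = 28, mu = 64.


P0 = 1 - rho = 1 - 28/64 = 0.5625

0.5625


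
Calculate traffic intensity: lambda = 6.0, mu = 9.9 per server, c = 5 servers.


rho = lambda / (c * mu) = 6.0 / (5 * 9.9) = 0.1212

0.1212


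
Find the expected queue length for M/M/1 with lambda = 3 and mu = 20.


rho = 3/20; Lq = rho^2/(1-rho) = 0.03

0.03


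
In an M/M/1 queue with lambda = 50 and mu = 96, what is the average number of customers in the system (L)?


rho = 50/96; L = rho/(1-rho) = 1.09

1.09


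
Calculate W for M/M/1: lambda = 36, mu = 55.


W = 1/(mu - lambda) = 1/(55 - 36) = 0.0526 hours

0.0526 hours


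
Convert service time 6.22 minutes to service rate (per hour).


mu = 60 / avg_service_time = 60 / 6.22 = 9.65 per hour

9.65 per hour


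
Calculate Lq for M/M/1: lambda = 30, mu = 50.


rho = 30/50; Lq = rho^2/(1-rho) = 0.9

0.9


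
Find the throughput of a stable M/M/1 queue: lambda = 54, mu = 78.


For a stable queue (lambda < mu), throughput = lambda = 54 per hour

54 per hour


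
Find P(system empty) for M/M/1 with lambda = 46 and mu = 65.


P0 = 1 - rho = 1 - 46/65 = 0.2923

0.2923


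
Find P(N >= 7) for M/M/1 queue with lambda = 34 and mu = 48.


P(N >= 7) = rho^7 = (34/48)^7 = 0.0895

0.0895


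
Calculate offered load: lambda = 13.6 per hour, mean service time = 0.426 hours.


Offered load a = lambda * E[S] = 13.6 * 0.426 = 5.79 Erlangs

5.79 Erlangs


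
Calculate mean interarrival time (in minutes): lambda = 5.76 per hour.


Mean interarrival time = 60/lambda = 60/5.76 = 10.42 minutes

10.42 minutes


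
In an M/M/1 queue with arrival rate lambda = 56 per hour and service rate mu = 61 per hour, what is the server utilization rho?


rho = lambda/mu = 56/61 = 0.918

0.918


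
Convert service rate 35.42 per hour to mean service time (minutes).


Mean service time = 60/mu = 60/35.42 = 1.69 minutes

1.69 minutes


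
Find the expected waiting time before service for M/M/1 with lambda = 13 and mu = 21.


rho = 13/21; Wq = rho/(mu - lambda) = 0.0774 hours

0.0774 hours


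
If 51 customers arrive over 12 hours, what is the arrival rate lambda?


lambda = total arrivals / time = 51 / 12 = 4.25 per hour

4.25 per hour


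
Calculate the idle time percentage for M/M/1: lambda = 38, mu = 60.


Idle fraction = (1 - rho) * 100 = (1 - 38/60) * 100 = 36.7%

36.7%


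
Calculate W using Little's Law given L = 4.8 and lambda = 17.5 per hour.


W = L / lambda = 4.8 / 17.5 = 0.2743 hours

0.2743 hours


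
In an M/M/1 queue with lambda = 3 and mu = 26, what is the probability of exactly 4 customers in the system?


rho = 3/26; P(n) = (1-rho)*rho^n = (1-3/26)*(3/26)^4 = 0.0002

0.0002


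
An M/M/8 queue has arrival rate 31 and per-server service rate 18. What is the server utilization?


rho = lambda/(c*mu) = 31/(8*18) = 0.2153

0.2153


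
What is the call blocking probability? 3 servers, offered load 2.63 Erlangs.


B(N,A) = (A^N/N!) / sum(A^k/k!, k=0..N) with N=3, A=2.63 = 0.2996

0.2996


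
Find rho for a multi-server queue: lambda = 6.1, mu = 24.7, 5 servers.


rho = lambda / (c * mu) = 6.1 / (5 * 24.7) = 0.0494

0.0494


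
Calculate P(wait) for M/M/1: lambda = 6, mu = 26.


P(wait) = rho = lambda/mu = 6/26 = 0.2308

0.2308


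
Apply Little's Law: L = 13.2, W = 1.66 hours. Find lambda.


lambda = L / W = 13.2 / 1.66 = 7.95 per hour

7.95 per hour


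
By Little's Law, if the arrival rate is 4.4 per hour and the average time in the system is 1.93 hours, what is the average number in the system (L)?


L = lambda * W = 4.4 * 1.93 = 8.49

8.49


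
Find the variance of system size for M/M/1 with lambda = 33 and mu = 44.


rho = 33/44; Var(N) = rho/(1-rho)^2 = 12.0

12.0


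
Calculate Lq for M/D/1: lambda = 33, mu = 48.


M/D/1: Lq = rho^2 / (2*(1-rho)) where rho = 33/48; Lq = 0.76

0.76


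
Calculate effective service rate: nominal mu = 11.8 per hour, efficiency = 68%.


Effective rate = mu * efficiency = 11.8 * 0.68 = 8.02 per hour

8.02 per hour


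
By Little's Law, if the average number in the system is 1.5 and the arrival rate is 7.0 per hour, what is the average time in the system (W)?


W = L / lambda = 1.5 / 7.0 = 0.2143 hours

0.2143 hours


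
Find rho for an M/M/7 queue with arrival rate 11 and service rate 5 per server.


rho = lambda/(c*mu) = 11/(7*5) = 0.3143

0.3143


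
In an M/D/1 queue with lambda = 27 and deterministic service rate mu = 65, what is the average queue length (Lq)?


M/D/1: Lq = rho^2 / (2*(1-rho)) where rho = 27/65; Lq = 0.15

0.15


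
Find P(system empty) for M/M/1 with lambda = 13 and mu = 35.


P0 = 1 - rho = 1 - 13/35 = 0.6286

0.6286


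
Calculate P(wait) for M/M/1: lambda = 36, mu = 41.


P(wait) = rho = lambda/mu = 36/41 = 0.878

0.878


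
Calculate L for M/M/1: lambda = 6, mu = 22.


rho = 6/22; L = rho/(1-rho) = 0.37

0.37


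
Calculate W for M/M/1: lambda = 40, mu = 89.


W = 1/(mu - lambda) = 1/(89 - 40) = 0.0204 hours

0.0204 hours


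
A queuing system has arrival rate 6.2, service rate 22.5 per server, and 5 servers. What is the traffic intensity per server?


rho = lambda / (c * mu) = 6.2 / (5 * 22.5) = 0.0551

0.0551


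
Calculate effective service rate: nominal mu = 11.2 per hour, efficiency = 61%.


Effective rate = mu * efficiency = 11.2 * 0.61 = 6.83 per hour

6.83 per hour


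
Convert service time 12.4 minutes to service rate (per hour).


mu = 60 / avg_service_time = 60 / 12.4 = 4.84 per hour

4.84 per hour


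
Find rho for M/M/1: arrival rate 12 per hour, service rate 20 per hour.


rho = lambda/mu = 12/20 = 0.6

0.6


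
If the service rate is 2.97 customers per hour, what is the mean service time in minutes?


Mean service time = 60/mu = 60/2.97 = 20.2 minutes

20.2 minutes


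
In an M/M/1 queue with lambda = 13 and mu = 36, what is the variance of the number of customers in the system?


rho = 13/36; Var(N) = rho/(1-rho)^2 = 0.88

0.88


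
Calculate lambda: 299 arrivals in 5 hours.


lambda = total arrivals / time = 299 / 5 = 59.8 per hour

59.8 per hour


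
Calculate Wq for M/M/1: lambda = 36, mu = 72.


rho = 36/72; Wq = rho/(mu - lambda) = 0.0139 hours

0.0139 hours


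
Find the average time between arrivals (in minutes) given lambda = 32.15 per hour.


Mean interarrival time = 60/lambda = 60/32.15 = 1.87 minutes

1.87 minutes


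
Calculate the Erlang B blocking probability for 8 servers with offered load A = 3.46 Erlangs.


B(N,A) = (A^N/N!) / sum(A^k/k!, k=0..N) with N=8, A=3.46 = 0.0162

0.0162


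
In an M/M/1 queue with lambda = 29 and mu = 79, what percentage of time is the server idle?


Idle fraction = (1 - rho) * 100 = (1 - 29/79) * 100 = 63.3%

63.3%


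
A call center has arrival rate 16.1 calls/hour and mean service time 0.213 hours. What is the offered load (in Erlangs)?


Offered load a = lambda * E[S] = 16.1 * 0.213 = 3.43 Erlangs

3.43 Erlangs


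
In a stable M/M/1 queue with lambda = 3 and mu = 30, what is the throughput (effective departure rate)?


For a stable queue (lambda < mu), throughput = lambda = 3 per hour

3 per hour


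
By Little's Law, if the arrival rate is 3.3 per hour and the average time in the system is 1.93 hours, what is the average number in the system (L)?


L = lambda * W = 3.3 * 1.93 = 6.37

6.37


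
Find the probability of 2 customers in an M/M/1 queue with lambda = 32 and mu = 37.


rho = 32/37; P(n) = (1-rho)*rho^n = (1-32/37)*(32/37)^2 = 0.1011

0.1011


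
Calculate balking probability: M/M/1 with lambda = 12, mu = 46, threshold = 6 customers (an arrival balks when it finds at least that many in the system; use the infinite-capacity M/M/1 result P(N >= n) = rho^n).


P(N >= 6) = rho^6 = (12/46)^6 = 0.0003

0.0003


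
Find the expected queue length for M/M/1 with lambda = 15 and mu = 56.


rho = 15/56; Lq = rho^2/(1-rho) = 0.1

0.1


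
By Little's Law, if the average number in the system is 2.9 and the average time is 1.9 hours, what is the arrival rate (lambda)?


lambda = L / W = 2.9 / 1.9 = 1.53 per hour

1.53 per hour


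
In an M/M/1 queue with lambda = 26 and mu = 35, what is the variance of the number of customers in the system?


rho = 26/35; Var(N) = rho/(1-rho)^2 = 11.23

11.23


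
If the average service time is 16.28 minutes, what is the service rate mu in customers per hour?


mu = 60 / avg_service_time = 60 / 16.28 = 3.69 per hour

3.69 per hour


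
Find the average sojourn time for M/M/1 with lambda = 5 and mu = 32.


W = 1/(mu - lambda) = 1/(32 - 5) = 0.037 hours

0.037 hours


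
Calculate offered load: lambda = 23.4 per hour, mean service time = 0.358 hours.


Offered load a = lambda * E[S] = 23.4 * 0.358 = 8.38 Erlangs

8.38 Erlangs


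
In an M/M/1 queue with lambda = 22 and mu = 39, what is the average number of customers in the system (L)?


rho = 22/39; L = rho/(1-rho) = 1.29

1.29


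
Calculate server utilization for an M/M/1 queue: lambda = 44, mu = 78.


rho = lambda/mu = 44/78 = 0.5641

0.5641


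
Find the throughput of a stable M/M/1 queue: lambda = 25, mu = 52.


For a stable queue (lambda < mu), throughput = lambda = 25 per hour

25 per hour


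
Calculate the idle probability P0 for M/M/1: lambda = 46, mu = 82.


P0 = 1 - rho = 1 - 46/82 = 0.439

0.439


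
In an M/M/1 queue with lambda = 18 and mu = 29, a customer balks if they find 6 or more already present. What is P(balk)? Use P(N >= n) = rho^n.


P(N >= 6) = rho^6 = (18/29)^6 = 0.0572

0.0572


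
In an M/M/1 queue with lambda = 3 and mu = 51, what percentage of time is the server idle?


Idle fraction = (1 - rho) * 100 = (1 - 3/51) * 100 = 94.1%

94.1%


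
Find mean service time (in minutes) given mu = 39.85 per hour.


Mean service time = 60/mu = 60/39.85 = 1.51 minutes

1.51 minutes


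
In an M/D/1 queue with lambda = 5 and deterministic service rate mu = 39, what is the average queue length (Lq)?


M/D/1: Lq = rho^2 / (2*(1-rho)) where rho = 5/39; Lq = 0.01

0.01


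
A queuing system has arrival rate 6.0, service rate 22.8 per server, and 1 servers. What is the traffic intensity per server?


rho = lambda / (c * mu) = 6.0 / (1 * 22.8) = 0.2632

0.2632


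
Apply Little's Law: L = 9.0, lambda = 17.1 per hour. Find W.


W = L / lambda = 9.0 / 17.1 = 0.5263 hours

0.5263 hours


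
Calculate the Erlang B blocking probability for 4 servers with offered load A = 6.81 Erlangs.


B(N,A) = (A^N/N!) / sum(A^k/k!, k=0..N) with N=4, A=6.81 = 0.5173

0.5173


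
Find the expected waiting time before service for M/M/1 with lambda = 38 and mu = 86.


rho = 38/86; Wq = rho/(mu - lambda) = 0.0092 hours

0.0092 hours


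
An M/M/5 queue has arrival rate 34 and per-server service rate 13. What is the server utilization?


rho = lambda/(c*mu) = 34/(5*13) = 0.5231

0.5231


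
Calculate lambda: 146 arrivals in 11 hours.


lambda = total arrivals / time = 146 / 11 = 13.27 per hour

13.27 per hour


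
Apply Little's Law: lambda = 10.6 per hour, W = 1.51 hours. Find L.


L = lambda * W = 10.6 * 1.51 = 16.01

16.01


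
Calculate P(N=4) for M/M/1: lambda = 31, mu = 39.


rho = 31/39; P(n) = (1-rho)*rho^n = (1-31/39)*(31/39)^4 = 0.0819

0.0819


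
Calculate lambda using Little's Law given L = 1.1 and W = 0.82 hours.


lambda = L / W = 1.1 / 0.82 = 1.34 per hour

1.34 per hour


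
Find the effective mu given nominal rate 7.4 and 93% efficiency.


Effective rate = mu * efficiency = 7.4 * 0.93 = 6.88 per hour

6.88 per hour


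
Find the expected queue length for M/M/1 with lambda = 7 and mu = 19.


rho = 7/19; Lq = rho^2/(1-rho) = 0.21

0.21


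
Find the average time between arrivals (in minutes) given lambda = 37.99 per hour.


Mean interarrival time = 60/lambda = 60/37.99 = 1.58 minutes

1.58 minutes


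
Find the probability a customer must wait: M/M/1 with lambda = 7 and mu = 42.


P(wait) = rho = lambda/mu = 7/42 = 0.1667

0.1667


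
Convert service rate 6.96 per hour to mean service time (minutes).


Mean service time = 60/mu = 60/6.96 = 8.62 minutes

8.62 minutes


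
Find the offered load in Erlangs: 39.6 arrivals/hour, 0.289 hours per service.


Offered load a = lambda * E[S] = 39.6 * 0.289 = 11.44 Erlangs

11.44 Erlangs


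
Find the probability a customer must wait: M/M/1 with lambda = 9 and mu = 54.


P(wait) = rho = lambda/mu = 9/54 = 0.1667

0.1667


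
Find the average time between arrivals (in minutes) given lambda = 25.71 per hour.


Mean interarrival time = 60/lambda = 60/25.71 = 2.33 minutes

2.33 minutes


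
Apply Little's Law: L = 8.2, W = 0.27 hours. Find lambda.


lambda = L / W = 8.2 / 0.27 = 30.37 per hour

30.37 per hour


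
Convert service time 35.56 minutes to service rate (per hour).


mu = 60 / avg_service_time = 60 / 35.56 = 1.69 per hour

1.69 per hour
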